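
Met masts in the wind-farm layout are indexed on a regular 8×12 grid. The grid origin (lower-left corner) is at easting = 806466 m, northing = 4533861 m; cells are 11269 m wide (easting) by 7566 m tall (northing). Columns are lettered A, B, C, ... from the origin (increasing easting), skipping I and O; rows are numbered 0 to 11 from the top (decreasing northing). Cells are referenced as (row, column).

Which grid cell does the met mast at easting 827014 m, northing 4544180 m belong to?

Column index: ⌊(827014 − 806466) / 11269⌋ = ⌊1.823⌋ = 1 → column B
Row offset from origin: ⌊(4544180 − 4533861) / 7566⌋ = ⌊1.364⌋ = 1 → row 10 (counted from top)

(10, B)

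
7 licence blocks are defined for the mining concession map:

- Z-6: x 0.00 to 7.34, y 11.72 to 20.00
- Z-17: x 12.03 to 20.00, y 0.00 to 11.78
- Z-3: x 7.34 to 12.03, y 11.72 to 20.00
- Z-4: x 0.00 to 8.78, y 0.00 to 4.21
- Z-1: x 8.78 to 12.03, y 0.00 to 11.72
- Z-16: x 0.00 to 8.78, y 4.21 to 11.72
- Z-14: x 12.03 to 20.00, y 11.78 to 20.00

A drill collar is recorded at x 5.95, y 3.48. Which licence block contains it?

Z-4

The point has x = 5.95 and y = 3.48.
Only Z-4 satisfies 0.00 ≤ x ≤ 8.78 and 0.00 ≤ y ≤ 4.21.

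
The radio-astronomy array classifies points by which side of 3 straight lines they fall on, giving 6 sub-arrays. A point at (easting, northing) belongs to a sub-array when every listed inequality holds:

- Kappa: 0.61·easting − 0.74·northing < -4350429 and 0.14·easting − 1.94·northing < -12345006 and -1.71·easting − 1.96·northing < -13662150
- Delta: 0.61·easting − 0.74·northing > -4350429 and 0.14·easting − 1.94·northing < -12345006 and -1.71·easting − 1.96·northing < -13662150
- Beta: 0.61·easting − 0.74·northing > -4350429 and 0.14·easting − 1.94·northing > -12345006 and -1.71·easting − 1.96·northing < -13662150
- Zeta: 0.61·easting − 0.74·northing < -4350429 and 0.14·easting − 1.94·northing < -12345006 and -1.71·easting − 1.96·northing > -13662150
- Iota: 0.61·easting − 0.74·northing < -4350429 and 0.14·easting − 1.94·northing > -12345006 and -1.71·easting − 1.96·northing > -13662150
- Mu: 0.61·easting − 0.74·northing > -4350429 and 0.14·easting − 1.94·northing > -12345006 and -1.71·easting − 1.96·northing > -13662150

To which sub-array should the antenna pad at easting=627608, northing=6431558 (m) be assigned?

Kappa

0.61·627608 − 0.74·6431558 = -4376512.040, which is < -4350429
0.14·627608 − 1.94·6431558 = -12389357.400, which is < -12345006
-1.71·627608 − 1.96·6431558 = -13679063.360, which is < -13662150
This sign pattern matches Kappa.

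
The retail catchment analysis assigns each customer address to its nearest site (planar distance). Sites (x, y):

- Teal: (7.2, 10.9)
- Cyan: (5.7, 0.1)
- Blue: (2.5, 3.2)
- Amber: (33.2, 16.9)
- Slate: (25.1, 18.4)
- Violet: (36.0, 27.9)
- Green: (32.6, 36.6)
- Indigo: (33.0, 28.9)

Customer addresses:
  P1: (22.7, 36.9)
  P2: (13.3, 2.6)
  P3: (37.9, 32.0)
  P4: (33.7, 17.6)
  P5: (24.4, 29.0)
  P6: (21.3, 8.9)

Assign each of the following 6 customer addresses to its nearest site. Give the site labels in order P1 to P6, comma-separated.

Green, Cyan, Violet, Amber, Indigo, Slate

P1 → Green (d²=98.10)
P2 → Cyan (d²=64.01)
P3 → Violet (d²=20.42)
P4 → Amber (d²=0.74)
P5 → Indigo (d²=73.97)
P6 → Slate (d²=104.69)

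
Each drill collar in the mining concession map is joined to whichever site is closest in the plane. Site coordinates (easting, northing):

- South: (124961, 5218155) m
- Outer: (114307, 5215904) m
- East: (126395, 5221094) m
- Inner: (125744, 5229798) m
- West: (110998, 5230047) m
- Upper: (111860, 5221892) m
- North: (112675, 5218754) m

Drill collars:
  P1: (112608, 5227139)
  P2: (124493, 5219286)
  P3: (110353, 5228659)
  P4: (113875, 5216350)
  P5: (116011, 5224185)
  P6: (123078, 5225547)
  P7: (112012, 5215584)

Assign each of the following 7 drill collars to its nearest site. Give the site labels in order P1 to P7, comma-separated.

P1 → West (d²=11048564.00)
P2 → South (d²=1498185.00)
P3 → West (d²=2342569.00)
P4 → Outer (d²=385540.00)
P5 → Upper (d²=22488650.00)
P6 → Inner (d²=25178557.00)
P7 → Outer (d²=5369425.00)

West, South, West, Outer, Upper, Inner, Outer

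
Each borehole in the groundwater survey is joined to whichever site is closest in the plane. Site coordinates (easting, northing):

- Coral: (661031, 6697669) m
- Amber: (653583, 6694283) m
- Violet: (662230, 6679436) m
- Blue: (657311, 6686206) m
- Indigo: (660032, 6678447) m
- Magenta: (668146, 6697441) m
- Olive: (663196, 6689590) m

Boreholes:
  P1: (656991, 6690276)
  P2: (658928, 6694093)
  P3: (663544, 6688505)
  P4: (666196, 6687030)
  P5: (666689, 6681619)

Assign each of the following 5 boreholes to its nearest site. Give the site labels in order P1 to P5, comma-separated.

Blue, Coral, Olive, Olive, Violet

P1 → Blue (d²=16667300.00)
P2 → Coral (d²=17210385.00)
P3 → Olive (d²=1298329.00)
P4 → Olive (d²=15553600.00)
P5 → Violet (d²=24648170.00)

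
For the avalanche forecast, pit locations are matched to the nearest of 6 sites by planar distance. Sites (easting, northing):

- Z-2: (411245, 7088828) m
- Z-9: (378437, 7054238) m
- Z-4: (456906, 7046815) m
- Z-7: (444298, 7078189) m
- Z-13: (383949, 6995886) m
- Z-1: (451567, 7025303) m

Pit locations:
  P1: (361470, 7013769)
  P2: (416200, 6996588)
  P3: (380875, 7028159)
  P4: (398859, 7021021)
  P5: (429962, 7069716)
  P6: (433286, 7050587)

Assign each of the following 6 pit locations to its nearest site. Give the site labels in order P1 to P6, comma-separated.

P1 → Z-13 (d²=825107130.00)
P2 → Z-13 (d²=1040619805.00)
P3 → Z-9 (d²=686058085.00)
P4 → Z-13 (d²=854076325.00)
P5 → Z-7 (d²=277312625.00)
P6 → Z-4 (d²=572132384.00)

Z-13, Z-13, Z-9, Z-13, Z-7, Z-4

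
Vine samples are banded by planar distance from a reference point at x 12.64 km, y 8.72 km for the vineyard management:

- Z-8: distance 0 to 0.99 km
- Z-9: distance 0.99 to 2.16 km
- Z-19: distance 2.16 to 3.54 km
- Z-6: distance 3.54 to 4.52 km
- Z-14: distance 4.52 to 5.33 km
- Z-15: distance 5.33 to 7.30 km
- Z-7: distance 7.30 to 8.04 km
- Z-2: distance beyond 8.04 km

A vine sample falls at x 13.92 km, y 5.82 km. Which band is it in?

Z-19

Distance = √((13.92−12.64)² + (5.82−8.72)²) = √(1.638 + 8.410) = 3.170 km.
2.16 ≤ 3.170 < 3.54 → Z-19.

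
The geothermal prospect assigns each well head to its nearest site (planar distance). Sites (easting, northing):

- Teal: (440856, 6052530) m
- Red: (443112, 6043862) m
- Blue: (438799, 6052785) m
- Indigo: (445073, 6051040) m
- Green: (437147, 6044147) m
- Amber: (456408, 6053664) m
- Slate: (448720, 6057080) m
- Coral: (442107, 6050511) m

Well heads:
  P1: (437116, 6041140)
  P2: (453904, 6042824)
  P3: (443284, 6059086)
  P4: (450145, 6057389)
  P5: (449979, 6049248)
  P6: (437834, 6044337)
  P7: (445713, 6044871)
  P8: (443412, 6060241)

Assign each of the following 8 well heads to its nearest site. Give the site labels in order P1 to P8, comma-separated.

P1 → Green (d²=9043010.00)
P2 → Red (d²=117544708.00)
P3 → Slate (d²=33574132.00)
P4 → Slate (d²=2126106.00)
P5 → Indigo (d²=27280100.00)
P6 → Green (d²=508069.00)
P7 → Red (d²=7783282.00)
P8 → Slate (d²=38166785.00)

Green, Red, Slate, Slate, Indigo, Green, Red, Slate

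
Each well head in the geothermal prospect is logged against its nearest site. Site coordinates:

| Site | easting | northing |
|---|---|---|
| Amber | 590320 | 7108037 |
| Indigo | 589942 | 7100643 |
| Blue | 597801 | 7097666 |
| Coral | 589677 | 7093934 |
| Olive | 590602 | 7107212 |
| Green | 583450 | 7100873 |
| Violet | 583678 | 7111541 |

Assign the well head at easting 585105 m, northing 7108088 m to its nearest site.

Violet

Squared distances to each site:
Amber: 27198826.000; Indigo: 78824594.000; Blue: 269806500.000; Coral: 221238900.000; Olive: 30984385.000; Green: 54795250.000; Violet: 13959538.000.
Minimum at Violet.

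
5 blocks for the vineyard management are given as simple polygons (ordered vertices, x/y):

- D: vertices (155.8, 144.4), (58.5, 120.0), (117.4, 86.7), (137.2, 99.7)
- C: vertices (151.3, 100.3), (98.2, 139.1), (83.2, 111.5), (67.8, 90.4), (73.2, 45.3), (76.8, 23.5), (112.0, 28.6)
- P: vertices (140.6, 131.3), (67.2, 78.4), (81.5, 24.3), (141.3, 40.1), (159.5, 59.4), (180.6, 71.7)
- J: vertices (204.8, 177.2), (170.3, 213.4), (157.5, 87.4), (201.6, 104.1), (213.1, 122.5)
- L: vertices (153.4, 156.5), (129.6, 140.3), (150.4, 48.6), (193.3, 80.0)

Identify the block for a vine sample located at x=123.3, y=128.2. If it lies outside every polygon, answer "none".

Cast a ray rightward from (123.3, 128.2). For each polygon, the edges (by vertex number in listed order) whose endpoints lie on opposite sides of y = 128.2, where each meets that height, and whether that is right or left of the point:
D: 1–2 at x≈91.20 (left), 4–1 at x≈149.06 (right) → 1 crossing.
C: 1–2 at x≈113.12 (left), 2–3 at x≈92.28 (left) → 0 crossings.
P: 1–2 at x≈136.30 (right), 6–1 at x≈142.68 (right) → 2 crossings.
J: 2–3 at x≈161.64 (right), 5–1 at x≈212.24 (right) → 2 crossings.
L: 2–3 at x≈132.34 (right), 4–1 at x≈168.16 (right) → 2 crossings.
Only D has an odd count, so the point is inside D.

D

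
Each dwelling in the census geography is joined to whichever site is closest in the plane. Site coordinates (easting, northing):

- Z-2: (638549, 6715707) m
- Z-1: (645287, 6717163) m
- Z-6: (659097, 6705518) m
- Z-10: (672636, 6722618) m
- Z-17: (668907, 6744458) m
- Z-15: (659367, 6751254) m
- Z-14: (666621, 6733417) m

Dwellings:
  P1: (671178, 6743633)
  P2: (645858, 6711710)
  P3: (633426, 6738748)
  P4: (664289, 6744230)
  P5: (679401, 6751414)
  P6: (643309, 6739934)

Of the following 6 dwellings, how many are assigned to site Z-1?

1

P1 → Z-17
P2 → Z-1
P3 → Z-2
P4 → Z-17
P5 → Z-17
P6 → Z-15
1 of the 6 goes to Z-1.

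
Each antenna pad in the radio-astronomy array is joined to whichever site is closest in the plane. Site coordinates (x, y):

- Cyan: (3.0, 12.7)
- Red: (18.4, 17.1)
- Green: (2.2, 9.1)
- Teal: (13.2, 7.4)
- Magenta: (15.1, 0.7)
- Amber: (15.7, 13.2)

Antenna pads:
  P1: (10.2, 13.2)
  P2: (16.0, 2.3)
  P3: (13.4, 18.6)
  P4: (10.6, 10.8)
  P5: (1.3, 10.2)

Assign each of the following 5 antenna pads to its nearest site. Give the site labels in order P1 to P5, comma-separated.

Amber, Magenta, Red, Teal, Green

P1 → Amber (d²=30.25)
P2 → Magenta (d²=3.37)
P3 → Red (d²=27.25)
P4 → Teal (d²=18.32)
P5 → Green (d²=2.02)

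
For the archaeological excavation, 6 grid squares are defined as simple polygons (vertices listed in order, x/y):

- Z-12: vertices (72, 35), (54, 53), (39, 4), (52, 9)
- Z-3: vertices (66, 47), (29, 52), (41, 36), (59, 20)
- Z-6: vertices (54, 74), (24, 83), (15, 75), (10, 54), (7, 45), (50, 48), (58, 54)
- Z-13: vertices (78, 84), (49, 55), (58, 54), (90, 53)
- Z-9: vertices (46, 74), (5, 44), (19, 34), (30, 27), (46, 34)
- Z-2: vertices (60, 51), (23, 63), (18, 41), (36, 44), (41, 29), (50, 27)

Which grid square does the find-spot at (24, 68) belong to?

Cast a ray rightward from (24, 68). For each polygon, the edges (by vertex number in listed order) whose endpoints lie on opposite sides of y = 68, where each meets that height, and whether that is right or left of the point:
Z-12: no edge straddles that height → 0 crossings.
Z-3: no edge straddles that height → 0 crossings.
Z-6: 3–4 at x≈13.3 (left), 7–1 at x≈55.2 (right) → 1 crossing.
Z-13: 1–2 at x≈62.0 (right), 4–1 at x≈84.2 (right) → 2 crossings.
Z-9: 1–2 at x≈37.8 (right), 5–1 at x≈46.0 (right) → 2 crossings.
Z-2: no edge straddles that height → 0 crossings.
Only Z-6 has an odd count, so the point is inside Z-6.

Z-6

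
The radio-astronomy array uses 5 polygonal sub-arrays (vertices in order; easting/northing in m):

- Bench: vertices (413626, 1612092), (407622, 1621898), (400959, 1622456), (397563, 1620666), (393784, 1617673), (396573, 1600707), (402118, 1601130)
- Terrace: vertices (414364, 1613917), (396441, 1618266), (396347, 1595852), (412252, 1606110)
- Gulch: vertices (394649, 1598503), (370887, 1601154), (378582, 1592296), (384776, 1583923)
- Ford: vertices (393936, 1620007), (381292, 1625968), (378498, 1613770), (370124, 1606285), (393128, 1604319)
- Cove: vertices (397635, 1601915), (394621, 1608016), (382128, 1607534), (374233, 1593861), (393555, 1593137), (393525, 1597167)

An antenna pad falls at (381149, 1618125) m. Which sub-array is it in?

Cast a ray rightward from (381149, 1618125). For each polygon, the edges (by vertex number in listed order) whose endpoints lie on opposite sides of northing = 1618125, where each meets that height, and whether that is right or left of the point:
Bench: 1–2 at easting≈409932.1 (right), 4–5 at easting≈394354.7 (right) → 2 crossings.
Terrace: 1–2 at easting≈397022.1 (right), 2–3 at easting≈396440.4 (right) → 2 crossings.
Gulch: no edge straddles that height → 0 crossings.
Ford: 2–3 at easting≈379495.5 (left), 5–1 at easting≈393839.1 (right) → 1 crossing.
Cove: no edge straddles that height → 0 crossings.
Only Ford has an odd count, so the point is inside Ford.

Ford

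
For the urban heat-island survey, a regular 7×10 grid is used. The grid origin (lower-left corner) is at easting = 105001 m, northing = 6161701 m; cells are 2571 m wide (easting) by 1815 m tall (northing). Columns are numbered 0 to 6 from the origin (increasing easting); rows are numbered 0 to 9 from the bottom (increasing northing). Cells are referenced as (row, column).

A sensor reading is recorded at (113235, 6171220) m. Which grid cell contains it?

Column index: ⌊(113235 − 105001) / 2571⌋ = ⌊3.203⌋ = 3
Row offset from origin: ⌊(6171220 − 6161701) / 1815⌋ = ⌊5.245⌋ = 5 → row 5

(5, 3)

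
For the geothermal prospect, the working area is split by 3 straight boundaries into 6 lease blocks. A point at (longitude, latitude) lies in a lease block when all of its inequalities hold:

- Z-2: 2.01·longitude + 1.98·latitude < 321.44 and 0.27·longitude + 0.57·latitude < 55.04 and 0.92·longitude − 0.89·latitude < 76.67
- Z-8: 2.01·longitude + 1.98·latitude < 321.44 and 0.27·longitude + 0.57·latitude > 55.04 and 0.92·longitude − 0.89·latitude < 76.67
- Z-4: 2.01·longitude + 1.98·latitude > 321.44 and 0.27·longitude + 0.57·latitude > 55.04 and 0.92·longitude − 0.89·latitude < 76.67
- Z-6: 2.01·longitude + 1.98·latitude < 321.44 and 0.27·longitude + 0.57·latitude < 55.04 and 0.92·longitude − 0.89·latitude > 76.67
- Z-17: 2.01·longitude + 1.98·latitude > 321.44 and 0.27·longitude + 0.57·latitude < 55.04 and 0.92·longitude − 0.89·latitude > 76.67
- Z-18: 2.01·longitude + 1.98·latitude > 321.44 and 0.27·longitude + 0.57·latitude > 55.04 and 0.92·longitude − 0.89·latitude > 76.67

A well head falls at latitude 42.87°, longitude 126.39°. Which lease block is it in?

Z-18

2.01·126.39 + 1.98·42.87 = 338.926, which is > 321.44
0.27·126.39 + 0.57·42.87 = 58.561, which is > 55.04
0.92·126.39 − 0.89·42.87 = 78.125, which is > 76.67
This sign pattern matches Z-18.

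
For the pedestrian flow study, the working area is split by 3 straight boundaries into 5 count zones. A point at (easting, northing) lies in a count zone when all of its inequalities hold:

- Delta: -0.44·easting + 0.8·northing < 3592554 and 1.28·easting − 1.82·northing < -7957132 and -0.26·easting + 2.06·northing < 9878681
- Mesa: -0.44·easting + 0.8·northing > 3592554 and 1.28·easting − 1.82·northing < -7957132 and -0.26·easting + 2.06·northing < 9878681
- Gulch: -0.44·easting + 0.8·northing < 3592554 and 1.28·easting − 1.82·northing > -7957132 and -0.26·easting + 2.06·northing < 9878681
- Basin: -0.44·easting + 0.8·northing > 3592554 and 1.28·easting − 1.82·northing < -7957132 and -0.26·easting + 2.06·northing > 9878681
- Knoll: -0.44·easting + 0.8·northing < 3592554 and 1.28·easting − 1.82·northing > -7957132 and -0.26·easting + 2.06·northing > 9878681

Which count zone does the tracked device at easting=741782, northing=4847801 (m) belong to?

-0.44·741782 + 0.8·4847801 = 3551856.720, which is < 3592554
1.28·741782 − 1.82·4847801 = -7873516.860, which is > -7957132
-0.26·741782 + 2.06·4847801 = 9793606.740, which is < 9878681
This sign pattern matches Gulch.

Gulch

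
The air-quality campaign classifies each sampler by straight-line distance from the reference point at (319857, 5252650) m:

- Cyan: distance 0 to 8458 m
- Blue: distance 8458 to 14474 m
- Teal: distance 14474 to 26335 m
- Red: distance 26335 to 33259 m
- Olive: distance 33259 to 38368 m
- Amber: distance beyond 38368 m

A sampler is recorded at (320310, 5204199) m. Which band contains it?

Distance = √((320310−319857)² + (5204199−5252650)²) = √(205209.000 + 2347499401.000) = 48453.118 m.
38368 ≤ 48453.118 < ∞ → Amber.

Amber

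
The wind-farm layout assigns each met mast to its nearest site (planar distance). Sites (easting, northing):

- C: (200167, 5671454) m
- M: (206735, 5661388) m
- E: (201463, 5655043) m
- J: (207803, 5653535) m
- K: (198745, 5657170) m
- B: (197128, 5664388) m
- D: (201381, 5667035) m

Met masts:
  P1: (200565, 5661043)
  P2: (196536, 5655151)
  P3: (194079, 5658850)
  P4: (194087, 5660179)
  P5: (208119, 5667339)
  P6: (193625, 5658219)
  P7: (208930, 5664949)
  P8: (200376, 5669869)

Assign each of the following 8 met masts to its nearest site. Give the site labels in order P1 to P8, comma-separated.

P1 → K (d²=18312529.00)
P2 → K (d²=8956042.00)
P3 → K (d²=24593956.00)
P4 → B (d²=26963362.00)
P5 → M (d²=37329857.00)
P6 → K (d²=27314801.00)
P7 → M (d²=17498746.00)
P8 → C (d²=2555906.00)

K, K, K, B, M, K, M, C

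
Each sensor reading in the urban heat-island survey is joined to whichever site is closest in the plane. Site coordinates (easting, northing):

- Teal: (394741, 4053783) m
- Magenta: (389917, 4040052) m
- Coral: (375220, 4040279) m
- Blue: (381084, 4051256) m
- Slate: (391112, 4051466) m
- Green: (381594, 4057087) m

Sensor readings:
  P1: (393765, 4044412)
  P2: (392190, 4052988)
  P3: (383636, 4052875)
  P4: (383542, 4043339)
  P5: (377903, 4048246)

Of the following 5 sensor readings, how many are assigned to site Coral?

0

P1 → Magenta
P2 → Slate
P3 → Blue
P4 → Magenta
P5 → Blue
0 of the 5 go to Coral.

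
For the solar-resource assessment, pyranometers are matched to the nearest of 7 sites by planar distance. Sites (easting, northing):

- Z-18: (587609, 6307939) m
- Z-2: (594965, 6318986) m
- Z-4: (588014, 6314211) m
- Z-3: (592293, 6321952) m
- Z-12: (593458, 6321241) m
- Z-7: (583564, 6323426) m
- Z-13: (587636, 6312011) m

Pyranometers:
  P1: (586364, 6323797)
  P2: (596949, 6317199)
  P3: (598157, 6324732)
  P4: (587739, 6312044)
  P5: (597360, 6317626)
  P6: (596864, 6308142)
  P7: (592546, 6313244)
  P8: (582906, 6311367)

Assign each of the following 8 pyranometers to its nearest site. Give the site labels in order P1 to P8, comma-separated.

P1 → Z-7 (d²=7977641.00)
P2 → Z-2 (d²=7129625.00)
P3 → Z-12 (d²=34267682.00)
P4 → Z-13 (d²=11698.00)
P5 → Z-2 (d²=7585625.00)
P6 → Z-18 (d²=85696234.00)
P7 → Z-4 (d²=21474113.00)
P8 → Z-13 (d²=22787636.00)

Z-7, Z-2, Z-12, Z-13, Z-2, Z-18, Z-4, Z-13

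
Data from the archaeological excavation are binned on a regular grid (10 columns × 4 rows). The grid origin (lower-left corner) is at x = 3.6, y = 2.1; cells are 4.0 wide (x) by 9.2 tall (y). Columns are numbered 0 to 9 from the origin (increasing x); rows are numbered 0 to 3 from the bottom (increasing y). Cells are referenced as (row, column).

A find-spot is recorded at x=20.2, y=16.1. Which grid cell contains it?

Column index: ⌊(20.2 − 3.6) / 4.0⌋ = ⌊4.150⌋ = 4
Row offset from origin: ⌊(16.1 − 2.1) / 9.2⌋ = ⌊1.522⌋ = 1 → row 1

(1, 4)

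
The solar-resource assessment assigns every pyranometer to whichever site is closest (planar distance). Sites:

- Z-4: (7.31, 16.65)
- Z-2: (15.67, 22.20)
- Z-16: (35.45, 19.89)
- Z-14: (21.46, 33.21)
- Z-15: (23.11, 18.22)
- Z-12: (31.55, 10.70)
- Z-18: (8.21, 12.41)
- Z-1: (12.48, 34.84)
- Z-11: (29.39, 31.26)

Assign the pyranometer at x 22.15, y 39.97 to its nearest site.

Z-14

Squared distances to each site:
Z-4: 764.048; Z-2: 357.763; Z-16: 580.096; Z-14: 46.174; Z-15: 473.984; Z-12: 945.093; Z-18: 953.877; Z-1: 119.826; Z-11: 128.282.
Minimum at Z-14.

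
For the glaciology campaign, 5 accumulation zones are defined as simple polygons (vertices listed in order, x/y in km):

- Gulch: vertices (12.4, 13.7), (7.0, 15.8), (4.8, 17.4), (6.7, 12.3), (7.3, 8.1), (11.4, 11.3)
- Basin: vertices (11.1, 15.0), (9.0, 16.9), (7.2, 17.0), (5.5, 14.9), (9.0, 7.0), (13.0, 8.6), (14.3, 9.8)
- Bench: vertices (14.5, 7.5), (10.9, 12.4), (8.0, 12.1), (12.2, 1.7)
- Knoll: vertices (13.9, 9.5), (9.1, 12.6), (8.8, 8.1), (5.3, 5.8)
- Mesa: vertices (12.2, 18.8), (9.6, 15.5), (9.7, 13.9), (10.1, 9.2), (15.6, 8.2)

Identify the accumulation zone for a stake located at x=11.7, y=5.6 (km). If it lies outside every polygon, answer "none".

Bench

Cast a ray rightward from (11.7, 5.6). For each polygon, the edges (by vertex number in listed order) whose endpoints lie on opposite sides of y = 5.6, where each meets that height, and whether that is right or left of the point:
Gulch: no edge straddles that height → 0 crossings.
Basin: no edge straddles that height → 0 crossings.
Bench: 3–4 at x≈10.62 (left), 4–1 at x≈13.75 (right) → 1 crossing.
Knoll: no edge straddles that height → 0 crossings.
Mesa: no edge straddles that height → 0 crossings.
Only Bench has an odd count, so the point is inside Bench.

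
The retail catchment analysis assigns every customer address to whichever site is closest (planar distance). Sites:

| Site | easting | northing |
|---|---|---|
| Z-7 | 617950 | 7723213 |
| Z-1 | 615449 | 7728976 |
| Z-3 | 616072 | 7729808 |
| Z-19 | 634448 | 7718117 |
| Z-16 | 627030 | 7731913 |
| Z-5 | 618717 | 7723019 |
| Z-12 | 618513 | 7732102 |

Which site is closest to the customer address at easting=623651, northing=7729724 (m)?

Z-16

Squared distances to each site:
Z-7: 74894522.000; Z-1: 67832308.000; Z-3: 57448297.000; Z-19: 251297658.000; Z-16: 16209362.000; Z-5: 69301381.000; Z-12: 32053928.000.
Minimum at Z-16.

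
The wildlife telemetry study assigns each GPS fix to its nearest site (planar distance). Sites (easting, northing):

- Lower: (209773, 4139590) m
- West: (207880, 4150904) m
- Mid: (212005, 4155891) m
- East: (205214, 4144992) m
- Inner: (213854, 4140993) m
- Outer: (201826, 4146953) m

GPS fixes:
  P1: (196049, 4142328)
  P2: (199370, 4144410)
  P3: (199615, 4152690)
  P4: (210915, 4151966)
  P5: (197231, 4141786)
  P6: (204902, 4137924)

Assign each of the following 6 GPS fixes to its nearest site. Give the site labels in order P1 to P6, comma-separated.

P1 → Outer (d²=54764354.00)
P2 → Outer (d²=12498785.00)
P3 → Outer (d²=37801690.00)
P4 → West (d²=10339069.00)
P5 → Outer (d²=47811914.00)
P6 → Lower (d²=26502197.00)

Outer, Outer, Outer, West, Outer, Lower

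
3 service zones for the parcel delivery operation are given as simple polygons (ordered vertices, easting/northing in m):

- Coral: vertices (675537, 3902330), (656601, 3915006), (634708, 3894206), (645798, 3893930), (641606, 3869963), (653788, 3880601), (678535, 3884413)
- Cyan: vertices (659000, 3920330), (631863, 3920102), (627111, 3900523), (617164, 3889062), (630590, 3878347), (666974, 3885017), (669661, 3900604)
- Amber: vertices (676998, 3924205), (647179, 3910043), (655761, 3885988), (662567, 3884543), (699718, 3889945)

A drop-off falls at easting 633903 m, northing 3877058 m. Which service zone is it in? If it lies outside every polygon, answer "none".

Cast a ray rightward from (633903, 3877058). For each polygon, the edges (by vertex number in listed order) whose endpoints lie on opposite sides of northing = 3877058, where each meets that height, and whether that is right or left of the point:
Coral: 4–5 at easting≈642847.0 (right), 5–6 at easting≈649730.8 (right) → 2 crossings.
Cyan: no edge straddles that height → 0 crossings.
Amber: no edge straddles that height → 0 crossings.
All counts are even, so the point lies outside every listed polygon.

none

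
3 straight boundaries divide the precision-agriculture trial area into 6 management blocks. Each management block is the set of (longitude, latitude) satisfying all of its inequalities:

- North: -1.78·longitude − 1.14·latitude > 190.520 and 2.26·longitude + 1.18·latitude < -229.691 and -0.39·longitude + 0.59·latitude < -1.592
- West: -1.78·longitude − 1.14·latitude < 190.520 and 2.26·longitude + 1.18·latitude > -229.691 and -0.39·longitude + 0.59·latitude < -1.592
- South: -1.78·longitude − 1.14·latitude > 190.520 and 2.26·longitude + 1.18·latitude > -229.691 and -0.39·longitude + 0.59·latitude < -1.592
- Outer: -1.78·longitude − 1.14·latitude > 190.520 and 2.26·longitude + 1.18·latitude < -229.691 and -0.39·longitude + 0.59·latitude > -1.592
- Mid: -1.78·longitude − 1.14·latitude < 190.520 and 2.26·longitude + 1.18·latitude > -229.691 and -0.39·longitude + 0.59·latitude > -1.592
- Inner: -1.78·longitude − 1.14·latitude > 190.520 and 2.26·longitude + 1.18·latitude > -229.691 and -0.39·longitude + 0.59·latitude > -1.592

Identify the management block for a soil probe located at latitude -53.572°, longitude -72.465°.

West

-1.78·-72.465 − 1.14·-53.572 = 190.060, which is < 190.520
2.26·-72.465 + 1.18·-53.572 = -226.986, which is > -229.691
-0.39·-72.465 + 0.59·-53.572 = -3.346, which is < -1.592
This sign pattern matches West.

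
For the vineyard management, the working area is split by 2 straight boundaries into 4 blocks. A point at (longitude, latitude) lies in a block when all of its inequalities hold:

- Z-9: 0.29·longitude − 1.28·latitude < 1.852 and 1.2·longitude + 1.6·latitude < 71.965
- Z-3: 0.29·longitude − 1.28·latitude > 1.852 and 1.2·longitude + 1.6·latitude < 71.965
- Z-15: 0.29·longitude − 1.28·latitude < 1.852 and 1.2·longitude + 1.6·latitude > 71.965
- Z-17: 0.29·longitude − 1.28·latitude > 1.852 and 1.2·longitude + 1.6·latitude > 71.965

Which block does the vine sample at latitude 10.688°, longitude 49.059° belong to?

0.29·49.059 − 1.28·10.688 = 0.546, which is < 1.852
1.2·49.059 + 1.6·10.688 = 75.972, which is > 71.965
This sign pattern matches Z-15.

Z-15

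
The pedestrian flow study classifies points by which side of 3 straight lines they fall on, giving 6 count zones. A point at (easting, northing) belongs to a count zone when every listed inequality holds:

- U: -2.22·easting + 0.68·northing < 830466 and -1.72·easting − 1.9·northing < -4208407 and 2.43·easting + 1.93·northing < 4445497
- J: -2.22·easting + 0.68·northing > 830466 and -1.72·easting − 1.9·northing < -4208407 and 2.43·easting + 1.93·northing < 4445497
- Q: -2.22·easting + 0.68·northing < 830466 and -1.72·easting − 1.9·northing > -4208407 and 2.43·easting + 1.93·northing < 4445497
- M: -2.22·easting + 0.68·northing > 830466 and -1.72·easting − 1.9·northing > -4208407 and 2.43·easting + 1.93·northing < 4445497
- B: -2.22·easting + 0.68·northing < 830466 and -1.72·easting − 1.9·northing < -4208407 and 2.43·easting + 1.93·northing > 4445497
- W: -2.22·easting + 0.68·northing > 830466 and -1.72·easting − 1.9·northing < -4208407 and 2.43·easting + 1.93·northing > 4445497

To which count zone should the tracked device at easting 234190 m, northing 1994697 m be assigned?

-2.22·234190 + 0.68·1994697 = 836492.160, which is > 830466
-1.72·234190 − 1.9·1994697 = -4192731.100, which is > -4208407
2.43·234190 + 1.93·1994697 = 4418846.910, which is < 4445497
This sign pattern matches M.

M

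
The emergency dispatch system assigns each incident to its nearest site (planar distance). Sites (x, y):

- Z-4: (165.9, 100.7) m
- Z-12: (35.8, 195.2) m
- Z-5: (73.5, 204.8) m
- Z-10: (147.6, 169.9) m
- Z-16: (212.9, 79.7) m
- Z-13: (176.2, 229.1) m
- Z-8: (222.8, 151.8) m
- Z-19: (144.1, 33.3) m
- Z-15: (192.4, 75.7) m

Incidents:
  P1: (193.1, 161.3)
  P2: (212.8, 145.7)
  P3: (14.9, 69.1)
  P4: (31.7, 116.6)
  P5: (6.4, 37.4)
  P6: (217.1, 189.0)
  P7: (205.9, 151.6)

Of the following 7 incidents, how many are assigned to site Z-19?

1

P1 → Z-8
P2 → Z-8
P3 → Z-12
P4 → Z-12
P5 → Z-19
P6 → Z-8
P7 → Z-8
1 of the 7 goes to Z-19.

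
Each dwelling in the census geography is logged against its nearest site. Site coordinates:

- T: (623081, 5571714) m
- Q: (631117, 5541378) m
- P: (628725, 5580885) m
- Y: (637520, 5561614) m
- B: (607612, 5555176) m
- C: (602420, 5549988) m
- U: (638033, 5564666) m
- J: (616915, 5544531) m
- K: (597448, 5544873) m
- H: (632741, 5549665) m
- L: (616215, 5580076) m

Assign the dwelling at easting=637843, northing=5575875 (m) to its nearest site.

P

Squared distances to each site:
T: 235230565.000; Q: 1235282085.000; P: 108238024.000; Y: 203480450.000; B: 1342361962.000; C: 1924925698.000; U: 125677781.000; J: 1420427520.000; K: 2592880029.000; H: 712994504.000; L: 485418785.000.
Minimum at P.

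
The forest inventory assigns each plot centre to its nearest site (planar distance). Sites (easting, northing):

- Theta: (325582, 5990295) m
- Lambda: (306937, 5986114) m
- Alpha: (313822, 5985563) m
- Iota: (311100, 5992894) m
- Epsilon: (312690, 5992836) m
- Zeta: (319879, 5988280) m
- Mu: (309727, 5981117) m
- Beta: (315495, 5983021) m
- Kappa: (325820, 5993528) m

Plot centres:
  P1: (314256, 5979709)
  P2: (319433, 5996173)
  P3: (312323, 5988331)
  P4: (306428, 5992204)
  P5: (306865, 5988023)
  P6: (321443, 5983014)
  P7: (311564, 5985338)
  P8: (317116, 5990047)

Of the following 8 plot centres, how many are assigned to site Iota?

P1 → Beta
P2 → Kappa
P3 → Alpha
P4 → Iota
P5 → Lambda
P6 → Zeta
P7 → Alpha
P8 → Zeta
1 of the 8 goes to Iota.

1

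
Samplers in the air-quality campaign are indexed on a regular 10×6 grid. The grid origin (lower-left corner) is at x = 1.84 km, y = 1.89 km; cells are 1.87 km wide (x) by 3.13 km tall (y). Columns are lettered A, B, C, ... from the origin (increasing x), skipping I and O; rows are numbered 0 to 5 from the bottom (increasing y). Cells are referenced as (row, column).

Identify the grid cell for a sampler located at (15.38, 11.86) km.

(3, H)

Column index: ⌊(15.38 − 1.84) / 1.87⌋ = ⌊7.241⌋ = 7 → column H
Row offset from origin: ⌊(11.86 − 1.89) / 3.13⌋ = ⌊3.185⌋ = 3 → row 3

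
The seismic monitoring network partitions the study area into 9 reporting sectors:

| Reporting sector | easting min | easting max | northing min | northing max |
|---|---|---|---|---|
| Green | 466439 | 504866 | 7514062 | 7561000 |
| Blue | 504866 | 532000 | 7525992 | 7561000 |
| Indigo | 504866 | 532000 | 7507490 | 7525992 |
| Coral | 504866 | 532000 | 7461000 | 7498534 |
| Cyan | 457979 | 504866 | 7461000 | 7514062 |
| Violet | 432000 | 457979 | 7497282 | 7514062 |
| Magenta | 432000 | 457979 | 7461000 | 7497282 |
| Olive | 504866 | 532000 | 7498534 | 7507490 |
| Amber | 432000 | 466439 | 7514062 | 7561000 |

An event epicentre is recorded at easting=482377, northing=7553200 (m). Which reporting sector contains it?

Green

The point has easting = 482377 and northing = 7553200.
Only Green satisfies 466439 ≤ easting ≤ 504866 and 7514062 ≤ northing ≤ 7561000.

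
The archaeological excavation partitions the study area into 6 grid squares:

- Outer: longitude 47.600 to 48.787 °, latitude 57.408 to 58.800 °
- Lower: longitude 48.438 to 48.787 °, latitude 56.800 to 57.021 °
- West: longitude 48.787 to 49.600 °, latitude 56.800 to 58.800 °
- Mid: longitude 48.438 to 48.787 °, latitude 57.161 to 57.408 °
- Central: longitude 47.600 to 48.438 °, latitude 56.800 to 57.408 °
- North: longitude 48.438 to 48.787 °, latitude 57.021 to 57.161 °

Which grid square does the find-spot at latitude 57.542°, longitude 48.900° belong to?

West

The point has longitude = 48.900 and latitude = 57.542.
Only West satisfies 48.787 ≤ longitude ≤ 49.600 and 56.800 ≤ latitude ≤ 58.800.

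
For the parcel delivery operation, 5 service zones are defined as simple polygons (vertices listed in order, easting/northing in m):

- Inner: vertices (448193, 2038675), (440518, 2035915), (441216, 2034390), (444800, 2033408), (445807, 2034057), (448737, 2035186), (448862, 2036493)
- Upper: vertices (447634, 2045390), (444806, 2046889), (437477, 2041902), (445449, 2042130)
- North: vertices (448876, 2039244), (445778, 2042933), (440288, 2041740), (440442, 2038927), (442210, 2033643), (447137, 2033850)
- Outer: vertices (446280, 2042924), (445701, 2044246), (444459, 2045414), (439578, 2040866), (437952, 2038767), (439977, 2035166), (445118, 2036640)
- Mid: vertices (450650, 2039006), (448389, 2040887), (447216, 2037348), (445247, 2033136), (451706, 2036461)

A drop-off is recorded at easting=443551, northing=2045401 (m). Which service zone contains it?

Upper

Cast a ray rightward from (443551, 2045401). For each polygon, the edges (by vertex number in listed order) whose endpoints lie on opposite sides of northing = 2045401, where each meets that height, and whether that is right or left of the point:
Inner: no edge straddles that height → 0 crossings.
Upper: 1–2 at easting≈447613.2 (right), 2–3 at easting≈442619.2 (left) → 1 crossing.
North: no edge straddles that height → 0 crossings.
Outer: 2–3 at easting≈444472.8 (right), 3–4 at easting≈444445.0 (right) → 2 crossings.
Mid: no edge straddles that height → 0 crossings.
Only Upper has an odd count, so the point is inside Upper.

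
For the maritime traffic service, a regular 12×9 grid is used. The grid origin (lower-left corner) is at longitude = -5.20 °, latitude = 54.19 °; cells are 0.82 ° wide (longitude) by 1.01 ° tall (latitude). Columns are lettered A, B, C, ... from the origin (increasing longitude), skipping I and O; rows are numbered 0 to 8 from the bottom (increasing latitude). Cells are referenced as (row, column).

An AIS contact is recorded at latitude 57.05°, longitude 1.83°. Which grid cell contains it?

(2, J)

Column index: ⌊(1.83 − -5.20) / 0.82⌋ = ⌊8.573⌋ = 8 → column J
Row offset from origin: ⌊(57.05 − 54.19) / 1.01⌋ = ⌊2.832⌋ = 2 → row 2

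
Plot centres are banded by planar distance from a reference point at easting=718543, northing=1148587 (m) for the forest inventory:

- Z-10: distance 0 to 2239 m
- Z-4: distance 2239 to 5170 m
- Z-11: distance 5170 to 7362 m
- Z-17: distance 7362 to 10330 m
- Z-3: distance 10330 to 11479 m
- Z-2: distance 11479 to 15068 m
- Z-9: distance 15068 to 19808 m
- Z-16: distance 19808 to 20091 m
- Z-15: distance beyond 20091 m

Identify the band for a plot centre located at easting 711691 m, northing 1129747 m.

Z-16

Distance = √((711691−718543)² + (1129747−1148587)²) = √(46949904.000 + 354945600.000) = 20047.332 m.
19808 ≤ 20047.332 < 20091 → Z-16.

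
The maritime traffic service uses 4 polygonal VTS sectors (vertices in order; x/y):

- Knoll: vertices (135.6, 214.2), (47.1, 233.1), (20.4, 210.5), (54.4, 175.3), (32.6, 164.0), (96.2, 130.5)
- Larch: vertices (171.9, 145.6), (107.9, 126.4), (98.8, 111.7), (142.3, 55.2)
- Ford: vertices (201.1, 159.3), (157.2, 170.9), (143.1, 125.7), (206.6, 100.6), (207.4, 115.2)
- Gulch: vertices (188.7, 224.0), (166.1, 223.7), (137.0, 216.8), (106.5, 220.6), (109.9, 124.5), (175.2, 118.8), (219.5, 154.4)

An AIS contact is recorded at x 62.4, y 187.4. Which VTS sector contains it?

Knoll

Cast a ray rightward from (62.4, 187.4). For each polygon, the edges (by vertex number in listed order) whose endpoints lie on opposite sides of y = 187.4, where each meets that height, and whether that is right or left of the point:
Knoll: 3–4 at x≈42.71 (left), 6–1 at x≈122.98 (right) → 1 crossing.
Larch: no edge straddles that height → 0 crossings.
Ford: no edge straddles that height → 0 crossings.
Gulch: 4–5 at x≈107.67 (right), 7–1 at x≈204.90 (right) → 2 crossings.
Only Knoll has an odd count, so the point is inside Knoll.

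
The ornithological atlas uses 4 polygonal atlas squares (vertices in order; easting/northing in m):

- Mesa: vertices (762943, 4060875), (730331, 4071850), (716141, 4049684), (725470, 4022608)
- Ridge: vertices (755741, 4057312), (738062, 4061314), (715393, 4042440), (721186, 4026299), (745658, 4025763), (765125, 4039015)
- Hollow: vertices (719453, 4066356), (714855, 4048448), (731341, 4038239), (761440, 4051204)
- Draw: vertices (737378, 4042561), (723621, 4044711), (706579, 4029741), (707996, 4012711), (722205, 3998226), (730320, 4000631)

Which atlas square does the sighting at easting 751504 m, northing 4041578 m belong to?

Ridge

Cast a ray rightward from (751504, 4041578). For each polygon, the edges (by vertex number in listed order) whose endpoints lie on opposite sides of northing = 4041578, where each meets that height, and whether that is right or left of the point:
Mesa: 3–4 at easting≈718933.9 (left), 4–1 at easting≈744046.4 (left) → 0 crossings.
Ridge: 3–4 at easting≈715702.4 (left), 6–1 at easting≈763810.5 (right) → 1 crossing.
Hollow: 2–3 at easting≈725949.0 (left), 3–4 at easting≈739092.7 (left) → 0 crossings.
Draw: 2–3 at easting≈720054.4 (left), 6–1 at easting≈737212.5 (left) → 0 crossings.
Only Ridge has an odd count, so the point is inside Ridge.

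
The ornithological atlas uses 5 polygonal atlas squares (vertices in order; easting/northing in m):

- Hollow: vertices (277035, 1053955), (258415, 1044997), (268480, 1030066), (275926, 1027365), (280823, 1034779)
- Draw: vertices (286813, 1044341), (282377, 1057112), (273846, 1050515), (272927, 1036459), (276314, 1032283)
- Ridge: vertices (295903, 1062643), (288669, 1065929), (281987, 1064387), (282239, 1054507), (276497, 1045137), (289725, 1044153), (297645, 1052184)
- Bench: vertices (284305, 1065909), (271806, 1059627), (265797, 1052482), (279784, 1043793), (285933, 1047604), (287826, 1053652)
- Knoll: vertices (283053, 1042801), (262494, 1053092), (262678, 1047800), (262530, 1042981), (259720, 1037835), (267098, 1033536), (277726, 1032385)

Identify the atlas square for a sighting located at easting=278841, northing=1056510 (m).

Cast a ray rightward from (278841, 1056510). For each polygon, the edges (by vertex number in listed order) whose endpoints lie on opposite sides of northing = 1056510, where each meets that height, and whether that is right or left of the point:
Hollow: no edge straddles that height → 0 crossings.
Draw: 1–2 at easting≈282586.1 (right), 2–3 at easting≈281598.5 (right) → 2 crossings.
Ridge: 3–4 at easting≈282187.9 (right), 7–1 at easting≈296924.5 (right) → 2 crossings.
Bench: 2–3 at easting≈269184.6 (left), 6–1 at easting≈287005.0 (right) → 1 crossing.
Knoll: no edge straddles that height → 0 crossings.
Only Bench has an odd count, so the point is inside Bench.

Bench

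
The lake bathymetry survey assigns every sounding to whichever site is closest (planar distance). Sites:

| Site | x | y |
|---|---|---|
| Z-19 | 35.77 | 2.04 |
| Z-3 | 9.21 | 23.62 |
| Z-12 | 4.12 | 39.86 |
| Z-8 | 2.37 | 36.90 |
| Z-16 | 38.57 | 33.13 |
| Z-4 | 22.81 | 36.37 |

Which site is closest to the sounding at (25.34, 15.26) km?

Squared distances to each site:
Z-19: 283.553; Z-3: 330.067; Z-12: 1055.448; Z-8: 995.910; Z-16: 494.370; Z-4: 452.033.
Minimum at Z-19.

Z-19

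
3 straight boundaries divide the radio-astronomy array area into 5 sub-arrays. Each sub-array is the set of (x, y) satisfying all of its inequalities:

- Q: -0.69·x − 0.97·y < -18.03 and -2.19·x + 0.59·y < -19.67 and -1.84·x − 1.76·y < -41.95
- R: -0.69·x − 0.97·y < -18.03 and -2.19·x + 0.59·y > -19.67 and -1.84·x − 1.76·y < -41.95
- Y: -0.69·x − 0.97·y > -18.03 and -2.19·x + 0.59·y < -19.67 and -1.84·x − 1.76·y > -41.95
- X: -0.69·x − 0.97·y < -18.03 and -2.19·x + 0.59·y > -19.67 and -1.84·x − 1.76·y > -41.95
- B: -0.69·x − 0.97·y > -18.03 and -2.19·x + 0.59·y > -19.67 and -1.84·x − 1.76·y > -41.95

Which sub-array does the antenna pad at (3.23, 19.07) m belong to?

X

-0.69·3.23 − 0.97·19.07 = -20.727, which is < -18.03
-2.19·3.23 + 0.59·19.07 = 4.178, which is > -19.67
-1.84·3.23 − 1.76·19.07 = -39.506, which is > -41.95
This sign pattern matches X.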